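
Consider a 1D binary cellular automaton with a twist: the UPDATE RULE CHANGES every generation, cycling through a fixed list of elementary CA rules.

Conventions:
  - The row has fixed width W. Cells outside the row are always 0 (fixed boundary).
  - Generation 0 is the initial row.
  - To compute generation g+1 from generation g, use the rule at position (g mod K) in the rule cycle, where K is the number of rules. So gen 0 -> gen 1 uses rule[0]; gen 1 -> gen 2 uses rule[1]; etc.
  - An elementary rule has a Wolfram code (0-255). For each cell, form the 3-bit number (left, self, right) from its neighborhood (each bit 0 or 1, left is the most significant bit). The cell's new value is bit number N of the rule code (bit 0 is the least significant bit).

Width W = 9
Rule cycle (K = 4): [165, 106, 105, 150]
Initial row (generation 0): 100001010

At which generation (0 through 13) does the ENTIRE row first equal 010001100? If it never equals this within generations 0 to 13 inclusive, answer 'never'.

Gen 0: 100001010
Gen 1 (rule 165): 101101110
Gen 2 (rule 106): 011111010
Gen 3 (rule 105): 010001100
Gen 4 (rule 150): 111010010
Gen 5 (rule 165): 010110010
Gen 6 (rule 106): 101110100
Gen 7 (rule 105): 011011001
Gen 8 (rule 150): 100000111
Gen 9 (rule 165): 101110010
Gen 10 (rule 106): 011010100
Gen 11 (rule 105): 011101001
Gen 12 (rule 150): 101001111
Gen 13 (rule 165): 111000110

Answer: 3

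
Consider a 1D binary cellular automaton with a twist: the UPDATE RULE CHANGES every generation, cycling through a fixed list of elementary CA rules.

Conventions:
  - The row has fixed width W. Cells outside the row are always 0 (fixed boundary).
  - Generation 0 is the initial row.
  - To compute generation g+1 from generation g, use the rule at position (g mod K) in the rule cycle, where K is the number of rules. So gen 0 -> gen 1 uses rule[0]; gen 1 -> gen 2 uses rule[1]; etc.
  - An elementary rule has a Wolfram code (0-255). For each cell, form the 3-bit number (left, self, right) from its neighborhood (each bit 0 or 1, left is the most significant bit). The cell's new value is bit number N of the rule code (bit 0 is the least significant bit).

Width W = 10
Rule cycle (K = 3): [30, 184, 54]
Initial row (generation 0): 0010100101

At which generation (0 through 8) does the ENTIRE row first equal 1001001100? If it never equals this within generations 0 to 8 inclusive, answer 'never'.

Answer: 4

Derivation:
Gen 0: 0010100101
Gen 1 (rule 30): 0110111101
Gen 2 (rule 184): 0101111010
Gen 3 (rule 54): 1110000111
Gen 4 (rule 30): 1001001100
Gen 5 (rule 184): 0100101010
Gen 6 (rule 54): 1111111111
Gen 7 (rule 30): 1000000000
Gen 8 (rule 184): 0100000000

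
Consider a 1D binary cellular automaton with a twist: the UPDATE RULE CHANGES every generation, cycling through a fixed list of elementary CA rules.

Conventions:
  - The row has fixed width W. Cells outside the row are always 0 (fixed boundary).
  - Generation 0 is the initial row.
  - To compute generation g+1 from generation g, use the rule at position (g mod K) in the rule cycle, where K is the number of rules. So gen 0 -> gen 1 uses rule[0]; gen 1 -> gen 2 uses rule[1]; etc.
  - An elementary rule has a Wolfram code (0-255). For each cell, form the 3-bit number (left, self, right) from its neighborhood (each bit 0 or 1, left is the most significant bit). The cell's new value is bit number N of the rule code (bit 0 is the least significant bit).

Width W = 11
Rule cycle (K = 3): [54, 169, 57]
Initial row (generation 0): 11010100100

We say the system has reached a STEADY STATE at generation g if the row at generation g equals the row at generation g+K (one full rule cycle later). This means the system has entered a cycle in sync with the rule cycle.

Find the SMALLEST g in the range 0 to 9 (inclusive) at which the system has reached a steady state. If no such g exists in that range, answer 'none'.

Gen 0: 11010100100
Gen 1 (rule 54): 00111111110
Gen 2 (rule 169): 10111111100
Gen 3 (rule 57): 01100000011
Gen 4 (rule 54): 10010000100
Gen 5 (rule 169): 00000110001
Gen 6 (rule 57): 11110101100
Gen 7 (rule 54): 00001110010
Gen 8 (rule 169): 11101100000
Gen 9 (rule 57): 10011011111
Gen 10 (rule 54): 11100100000
Gen 11 (rule 169): 11000001111
Gen 12 (rule 57): 10111101000

Answer: none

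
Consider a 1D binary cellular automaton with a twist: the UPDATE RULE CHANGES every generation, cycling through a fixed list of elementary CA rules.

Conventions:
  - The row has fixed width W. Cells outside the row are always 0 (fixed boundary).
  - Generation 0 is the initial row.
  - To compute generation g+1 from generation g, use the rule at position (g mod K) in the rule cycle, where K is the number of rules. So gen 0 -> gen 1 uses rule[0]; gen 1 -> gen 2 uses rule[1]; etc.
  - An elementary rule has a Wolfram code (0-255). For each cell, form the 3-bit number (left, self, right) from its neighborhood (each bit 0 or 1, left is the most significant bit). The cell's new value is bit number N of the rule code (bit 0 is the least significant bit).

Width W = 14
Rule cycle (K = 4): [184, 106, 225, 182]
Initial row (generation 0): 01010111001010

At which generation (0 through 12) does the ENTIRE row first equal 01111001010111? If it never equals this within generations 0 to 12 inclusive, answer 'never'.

Answer: never

Derivation:
Gen 0: 01010111001010
Gen 1 (rule 184): 00101110100101
Gen 2 (rule 106): 01011011001010
Gen 3 (rule 225): 00101101000100
Gen 4 (rule 182): 01110011101110
Gen 5 (rule 184): 01101011011101
Gen 6 (rule 106): 11110111110110
Gen 7 (rule 225): 01111011111010
Gen 8 (rule 182): 10110101110111
Gen 9 (rule 184): 01101011101110
Gen 10 (rule 106): 11110110111010
Gen 11 (rule 225): 01111011011100
Gen 12 (rule 182): 10110100101010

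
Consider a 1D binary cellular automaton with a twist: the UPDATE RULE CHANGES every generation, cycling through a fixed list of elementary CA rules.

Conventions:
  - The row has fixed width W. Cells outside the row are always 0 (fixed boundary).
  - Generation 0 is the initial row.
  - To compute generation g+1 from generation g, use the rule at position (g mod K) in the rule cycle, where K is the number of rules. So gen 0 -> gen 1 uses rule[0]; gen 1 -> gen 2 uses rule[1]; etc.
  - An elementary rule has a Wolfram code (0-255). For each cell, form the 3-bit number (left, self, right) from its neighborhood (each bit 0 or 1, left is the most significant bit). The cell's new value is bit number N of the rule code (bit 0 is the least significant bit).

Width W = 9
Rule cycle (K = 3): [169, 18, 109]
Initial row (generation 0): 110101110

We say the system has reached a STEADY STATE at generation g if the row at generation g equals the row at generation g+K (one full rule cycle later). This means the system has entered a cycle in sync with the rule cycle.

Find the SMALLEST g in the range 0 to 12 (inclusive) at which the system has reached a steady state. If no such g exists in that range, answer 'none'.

Answer: 2

Derivation:
Gen 0: 110101110
Gen 1 (rule 169): 101011100
Gen 2 (rule 18): 000000010
Gen 3 (rule 109): 111111010
Gen 4 (rule 169): 111110100
Gen 5 (rule 18): 000000010
Gen 6 (rule 109): 111111010
Gen 7 (rule 169): 111110100
Gen 8 (rule 18): 000000010
Gen 9 (rule 109): 111111010
Gen 10 (rule 169): 111110100
Gen 11 (rule 18): 000000010
Gen 12 (rule 109): 111111010
Gen 13 (rule 169): 111110100
Gen 14 (rule 18): 000000010
Gen 15 (rule 109): 111111010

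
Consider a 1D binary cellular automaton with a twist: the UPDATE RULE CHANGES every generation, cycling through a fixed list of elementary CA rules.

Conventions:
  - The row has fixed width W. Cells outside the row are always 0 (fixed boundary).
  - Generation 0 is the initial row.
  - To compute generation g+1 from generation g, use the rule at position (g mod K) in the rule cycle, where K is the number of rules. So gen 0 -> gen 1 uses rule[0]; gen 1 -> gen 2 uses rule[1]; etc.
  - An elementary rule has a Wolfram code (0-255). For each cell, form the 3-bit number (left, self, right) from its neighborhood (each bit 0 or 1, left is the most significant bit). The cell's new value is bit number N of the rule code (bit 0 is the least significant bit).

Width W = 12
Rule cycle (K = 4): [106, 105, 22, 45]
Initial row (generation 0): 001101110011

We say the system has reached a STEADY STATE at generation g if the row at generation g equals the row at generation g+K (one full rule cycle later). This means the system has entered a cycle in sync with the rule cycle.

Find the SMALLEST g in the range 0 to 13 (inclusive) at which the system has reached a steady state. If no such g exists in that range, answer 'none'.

Answer: none

Derivation:
Gen 0: 001101110011
Gen 1 (rule 106): 011111010111
Gen 2 (rule 105): 010001101101
Gen 3 (rule 22): 111010000001
Gen 4 (rule 45): 100110111101
Gen 5 (rule 106): 001111100110
Gen 6 (rule 105): 101000100110
Gen 7 (rule 22): 101101111001
Gen 8 (rule 45): 111011000001
Gen 9 (rule 106): 101111000010
Gen 10 (rule 105): 011001011000
Gen 11 (rule 22): 100111000100
Gen 12 (rule 45): 100100010101
Gen 13 (rule 106): 001000101010
Gen 14 (rule 105): 100010010100
Gen 15 (rule 22): 110111110110
Gen 16 (rule 45): 101100001100
Gen 17 (rule 106): 011100011100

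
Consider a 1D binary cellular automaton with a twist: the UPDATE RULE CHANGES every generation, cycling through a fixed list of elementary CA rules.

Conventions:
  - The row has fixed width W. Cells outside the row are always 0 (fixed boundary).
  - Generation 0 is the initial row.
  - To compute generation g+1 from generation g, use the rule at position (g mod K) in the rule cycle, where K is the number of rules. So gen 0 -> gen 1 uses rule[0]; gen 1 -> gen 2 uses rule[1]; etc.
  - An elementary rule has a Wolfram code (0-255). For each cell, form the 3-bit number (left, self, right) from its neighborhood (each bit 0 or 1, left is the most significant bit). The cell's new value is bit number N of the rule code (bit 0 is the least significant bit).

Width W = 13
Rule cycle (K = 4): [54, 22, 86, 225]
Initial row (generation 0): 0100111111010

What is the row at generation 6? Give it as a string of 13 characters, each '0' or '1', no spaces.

Gen 0: 0100111111010
Gen 1 (rule 54): 1111000000111
Gen 2 (rule 22): 0000100001000
Gen 3 (rule 86): 0001110011100
Gen 4 (rule 225): 1100110001101
Gen 5 (rule 54): 0011001010011
Gen 6 (rule 22): 0100111011100

Answer: 0100111011100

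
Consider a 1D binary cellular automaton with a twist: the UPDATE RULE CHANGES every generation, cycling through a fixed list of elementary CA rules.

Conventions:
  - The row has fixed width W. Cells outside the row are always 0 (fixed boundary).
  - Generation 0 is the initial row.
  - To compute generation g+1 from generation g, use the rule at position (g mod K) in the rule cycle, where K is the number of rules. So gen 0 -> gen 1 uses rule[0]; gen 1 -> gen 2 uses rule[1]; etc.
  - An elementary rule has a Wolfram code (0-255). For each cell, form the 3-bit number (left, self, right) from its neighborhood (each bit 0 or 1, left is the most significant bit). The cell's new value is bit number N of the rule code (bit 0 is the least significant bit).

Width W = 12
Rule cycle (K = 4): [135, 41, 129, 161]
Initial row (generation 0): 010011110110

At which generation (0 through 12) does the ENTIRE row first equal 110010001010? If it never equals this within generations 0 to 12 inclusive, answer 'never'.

Gen 0: 010011110110
Gen 1 (rule 135): 110101100000
Gen 2 (rule 41): 101011001111
Gen 3 (rule 129): 000000000110
Gen 4 (rule 161): 111111110000
Gen 5 (rule 135): 011111100111
Gen 6 (rule 41): 010000000100
Gen 7 (rule 129): 000111110001
Gen 8 (rule 161): 110011100100
Gen 9 (rule 135): 000101001101
Gen 10 (rule 41): 110010001010
Gen 11 (rule 129): 000000100000
Gen 12 (rule 161): 111110001111

Answer: 10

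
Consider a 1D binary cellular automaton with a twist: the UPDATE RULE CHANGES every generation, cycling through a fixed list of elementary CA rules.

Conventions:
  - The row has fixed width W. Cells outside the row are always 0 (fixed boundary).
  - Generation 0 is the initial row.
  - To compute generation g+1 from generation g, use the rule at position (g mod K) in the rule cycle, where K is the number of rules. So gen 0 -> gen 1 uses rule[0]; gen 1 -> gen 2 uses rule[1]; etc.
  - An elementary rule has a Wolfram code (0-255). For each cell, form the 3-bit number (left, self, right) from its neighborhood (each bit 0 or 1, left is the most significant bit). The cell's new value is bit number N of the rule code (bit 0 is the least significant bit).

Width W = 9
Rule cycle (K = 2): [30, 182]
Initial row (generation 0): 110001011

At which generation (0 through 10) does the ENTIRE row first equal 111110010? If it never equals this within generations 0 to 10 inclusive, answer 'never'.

Answer: 10

Derivation:
Gen 0: 110001011
Gen 1 (rule 30): 101011010
Gen 2 (rule 182): 111100111
Gen 3 (rule 30): 100011100
Gen 4 (rule 182): 110101010
Gen 5 (rule 30): 100101011
Gen 6 (rule 182): 111111100
Gen 7 (rule 30): 100000010
Gen 8 (rule 182): 110000111
Gen 9 (rule 30): 101001100
Gen 10 (rule 182): 111110010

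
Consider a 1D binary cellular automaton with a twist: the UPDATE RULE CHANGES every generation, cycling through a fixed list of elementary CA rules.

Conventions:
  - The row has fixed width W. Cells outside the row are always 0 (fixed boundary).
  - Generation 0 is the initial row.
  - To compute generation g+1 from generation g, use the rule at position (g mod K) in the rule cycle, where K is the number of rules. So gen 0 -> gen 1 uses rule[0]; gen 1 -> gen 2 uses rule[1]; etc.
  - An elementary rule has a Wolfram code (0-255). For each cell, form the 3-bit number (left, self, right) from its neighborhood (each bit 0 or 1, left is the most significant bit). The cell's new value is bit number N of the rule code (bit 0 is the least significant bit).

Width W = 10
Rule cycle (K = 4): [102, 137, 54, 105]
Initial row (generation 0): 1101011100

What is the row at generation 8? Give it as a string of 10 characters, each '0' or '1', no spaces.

Answer: 1011000001

Derivation:
Gen 0: 1101011100
Gen 1 (rule 102): 0111100100
Gen 2 (rule 137): 0111000001
Gen 3 (rule 54): 1000100011
Gen 4 (rule 105): 0010001011
Gen 5 (rule 102): 0110011101
Gen 6 (rule 137): 0100011000
Gen 7 (rule 54): 1110100100
Gen 8 (rule 105): 1011000001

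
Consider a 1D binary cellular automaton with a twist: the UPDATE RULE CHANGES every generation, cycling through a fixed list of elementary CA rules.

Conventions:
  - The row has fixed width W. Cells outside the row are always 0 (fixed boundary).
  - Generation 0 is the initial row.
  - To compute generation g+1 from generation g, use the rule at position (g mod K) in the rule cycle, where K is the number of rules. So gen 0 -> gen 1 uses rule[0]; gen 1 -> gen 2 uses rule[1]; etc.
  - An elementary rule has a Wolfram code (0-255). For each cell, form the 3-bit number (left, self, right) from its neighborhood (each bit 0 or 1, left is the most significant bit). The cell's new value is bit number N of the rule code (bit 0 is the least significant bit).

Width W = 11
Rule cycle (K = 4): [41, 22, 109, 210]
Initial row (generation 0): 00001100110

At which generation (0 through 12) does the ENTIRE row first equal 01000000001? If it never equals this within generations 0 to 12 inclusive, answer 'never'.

Answer: 12

Derivation:
Gen 0: 00001100110
Gen 1 (rule 41): 11101000100
Gen 2 (rule 22): 00001101110
Gen 3 (rule 109): 11101111010
Gen 4 (rule 210): 01100111001
Gen 5 (rule 41): 01000100000
Gen 6 (rule 22): 11101110000
Gen 7 (rule 109): 10111010111
Gen 8 (rule 210): 00011000011
Gen 9 (rule 41): 11010011010
Gen 10 (rule 22): 00011100011
Gen 11 (rule 109): 11010101011
Gen 12 (rule 210): 01000000001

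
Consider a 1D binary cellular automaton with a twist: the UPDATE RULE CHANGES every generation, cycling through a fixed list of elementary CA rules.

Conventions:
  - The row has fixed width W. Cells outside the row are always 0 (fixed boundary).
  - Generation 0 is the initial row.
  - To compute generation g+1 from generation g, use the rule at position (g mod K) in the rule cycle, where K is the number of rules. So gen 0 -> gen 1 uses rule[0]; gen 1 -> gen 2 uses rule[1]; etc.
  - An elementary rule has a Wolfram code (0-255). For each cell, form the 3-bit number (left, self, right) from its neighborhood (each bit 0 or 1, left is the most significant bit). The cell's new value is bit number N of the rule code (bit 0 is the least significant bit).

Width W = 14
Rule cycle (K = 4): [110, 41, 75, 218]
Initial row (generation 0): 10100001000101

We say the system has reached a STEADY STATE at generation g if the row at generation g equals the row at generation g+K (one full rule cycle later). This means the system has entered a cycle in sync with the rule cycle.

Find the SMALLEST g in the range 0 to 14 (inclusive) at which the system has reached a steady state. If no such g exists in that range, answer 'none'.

Gen 0: 10100001000101
Gen 1 (rule 110): 11100011001111
Gen 2 (rule 41): 10001010001000
Gen 3 (rule 75): 00110000110011
Gen 4 (rule 218): 01111001111111
Gen 5 (rule 110): 11001011000001
Gen 6 (rule 41): 10000110011100
Gen 7 (rule 75): 00111110110101
Gen 8 (rule 218): 01111110110000
Gen 9 (rule 110): 11000011110000
Gen 10 (rule 41): 10011010000111
Gen 11 (rule 75): 00111000111101
Gen 12 (rule 218): 01111101111100
Gen 13 (rule 110): 11000111000100
Gen 14 (rule 41): 10010100010001
Gen 15 (rule 75): 00100001100110
Gen 16 (rule 218): 01010011111111
Gen 17 (rule 110): 11110110000001
Gen 18 (rule 41): 10001100111100

Answer: none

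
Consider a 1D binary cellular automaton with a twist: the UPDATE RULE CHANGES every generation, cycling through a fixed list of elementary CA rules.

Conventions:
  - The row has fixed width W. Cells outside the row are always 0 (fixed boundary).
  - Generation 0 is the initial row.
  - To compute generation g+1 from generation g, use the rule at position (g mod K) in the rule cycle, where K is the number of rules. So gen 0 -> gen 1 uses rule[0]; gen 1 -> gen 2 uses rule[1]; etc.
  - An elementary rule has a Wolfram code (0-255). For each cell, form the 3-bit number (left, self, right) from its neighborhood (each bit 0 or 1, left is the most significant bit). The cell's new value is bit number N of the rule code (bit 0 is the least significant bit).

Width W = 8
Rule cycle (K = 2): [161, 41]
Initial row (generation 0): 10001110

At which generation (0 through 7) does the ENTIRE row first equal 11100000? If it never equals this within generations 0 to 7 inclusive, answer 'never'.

Gen 0: 10001110
Gen 1 (rule 161): 00100100
Gen 2 (rule 41): 10000001
Gen 3 (rule 161): 00111100
Gen 4 (rule 41): 10100001
Gen 5 (rule 161): 01001100
Gen 6 (rule 41): 00001001
Gen 7 (rule 161): 11100000

Answer: 7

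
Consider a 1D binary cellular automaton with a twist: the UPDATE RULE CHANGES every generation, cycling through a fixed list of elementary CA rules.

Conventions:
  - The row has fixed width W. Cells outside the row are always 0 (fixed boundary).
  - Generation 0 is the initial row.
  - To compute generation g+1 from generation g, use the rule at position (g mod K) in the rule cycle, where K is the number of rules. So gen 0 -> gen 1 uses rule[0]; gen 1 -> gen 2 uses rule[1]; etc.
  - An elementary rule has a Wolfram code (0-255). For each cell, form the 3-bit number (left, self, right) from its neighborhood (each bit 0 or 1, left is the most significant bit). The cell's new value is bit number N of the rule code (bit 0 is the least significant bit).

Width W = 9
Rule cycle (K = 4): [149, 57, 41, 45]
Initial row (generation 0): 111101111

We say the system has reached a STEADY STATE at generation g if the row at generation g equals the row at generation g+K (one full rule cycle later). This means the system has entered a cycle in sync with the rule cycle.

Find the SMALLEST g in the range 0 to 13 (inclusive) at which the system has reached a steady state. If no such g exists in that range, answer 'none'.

Answer: 10

Derivation:
Gen 0: 111101111
Gen 1 (rule 149): 011000110
Gen 2 (rule 57): 010110101
Gen 3 (rule 41): 001101010
Gen 4 (rule 45): 101011110
Gen 5 (rule 149): 101001101
Gen 6 (rule 57): 010101010
Gen 7 (rule 41): 001010100
Gen 8 (rule 45): 101111101
Gen 9 (rule 149): 100111001
Gen 10 (rule 57): 010100100
Gen 11 (rule 41): 001000001
Gen 12 (rule 45): 101011101
Gen 13 (rule 149): 101001001
Gen 14 (rule 57): 010100100
Gen 15 (rule 41): 001000001
Gen 16 (rule 45): 101011101
Gen 17 (rule 149): 101001001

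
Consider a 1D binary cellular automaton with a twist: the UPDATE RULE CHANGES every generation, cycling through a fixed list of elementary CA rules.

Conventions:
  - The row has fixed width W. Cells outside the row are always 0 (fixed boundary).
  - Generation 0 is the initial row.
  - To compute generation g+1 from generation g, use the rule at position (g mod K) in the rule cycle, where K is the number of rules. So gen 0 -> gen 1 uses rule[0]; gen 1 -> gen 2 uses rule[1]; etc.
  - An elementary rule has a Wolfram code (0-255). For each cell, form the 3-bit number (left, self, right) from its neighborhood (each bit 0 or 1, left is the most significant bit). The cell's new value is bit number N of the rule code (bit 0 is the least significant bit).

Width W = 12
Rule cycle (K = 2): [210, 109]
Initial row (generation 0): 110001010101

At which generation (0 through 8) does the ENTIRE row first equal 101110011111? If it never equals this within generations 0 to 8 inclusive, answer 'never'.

Gen 0: 110001010101
Gen 1 (rule 210): 011010000000
Gen 2 (rule 109): 011110111111
Gen 3 (rule 210): 101110011111
Gen 4 (rule 109): 111010010001
Gen 5 (rule 210): 011001101010
Gen 6 (rule 109): 011001111110
Gen 7 (rule 210): 101110111111
Gen 8 (rule 109): 111011100001

Answer: 3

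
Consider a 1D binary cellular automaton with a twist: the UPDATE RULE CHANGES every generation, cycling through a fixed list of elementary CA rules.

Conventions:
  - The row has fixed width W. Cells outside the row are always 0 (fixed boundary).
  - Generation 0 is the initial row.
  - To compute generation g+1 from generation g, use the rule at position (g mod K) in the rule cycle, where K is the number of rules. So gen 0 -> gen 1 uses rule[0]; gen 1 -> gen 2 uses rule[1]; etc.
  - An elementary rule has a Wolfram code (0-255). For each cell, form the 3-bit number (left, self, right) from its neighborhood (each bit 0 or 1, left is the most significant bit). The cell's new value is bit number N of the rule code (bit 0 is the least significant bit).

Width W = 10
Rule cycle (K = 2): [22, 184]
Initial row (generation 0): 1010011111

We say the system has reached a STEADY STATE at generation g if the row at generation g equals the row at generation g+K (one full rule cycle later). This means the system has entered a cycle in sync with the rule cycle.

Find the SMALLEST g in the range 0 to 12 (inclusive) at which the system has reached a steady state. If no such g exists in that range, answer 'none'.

Gen 0: 1010011111
Gen 1 (rule 22): 1011100000
Gen 2 (rule 184): 0111010000
Gen 3 (rule 22): 1000011000
Gen 4 (rule 184): 0100010100
Gen 5 (rule 22): 1110110110
Gen 6 (rule 184): 1101101101
Gen 7 (rule 22): 0000000001
Gen 8 (rule 184): 0000000000
Gen 9 (rule 22): 0000000000
Gen 10 (rule 184): 0000000000
Gen 11 (rule 22): 0000000000
Gen 12 (rule 184): 0000000000
Gen 13 (rule 22): 0000000000
Gen 14 (rule 184): 0000000000

Answer: 8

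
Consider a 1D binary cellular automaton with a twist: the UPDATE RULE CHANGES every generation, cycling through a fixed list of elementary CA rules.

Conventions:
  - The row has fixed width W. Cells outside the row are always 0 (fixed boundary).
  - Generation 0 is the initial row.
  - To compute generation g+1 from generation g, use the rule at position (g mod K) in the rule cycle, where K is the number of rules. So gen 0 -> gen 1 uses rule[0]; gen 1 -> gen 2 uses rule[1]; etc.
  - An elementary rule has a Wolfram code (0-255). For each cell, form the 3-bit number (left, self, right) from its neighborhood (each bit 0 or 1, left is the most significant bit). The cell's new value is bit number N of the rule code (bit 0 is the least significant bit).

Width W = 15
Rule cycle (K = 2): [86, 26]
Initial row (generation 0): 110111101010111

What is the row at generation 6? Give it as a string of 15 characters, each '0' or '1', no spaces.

Gen 0: 110111101010111
Gen 1 (rule 86): 010000101010001
Gen 2 (rule 26): 101001000001010
Gen 3 (rule 86): 101111100011011
Gen 4 (rule 26): 001000010110010
Gen 5 (rule 86): 011100110011111
Gen 6 (rule 26): 110011101110000

Answer: 110011101110000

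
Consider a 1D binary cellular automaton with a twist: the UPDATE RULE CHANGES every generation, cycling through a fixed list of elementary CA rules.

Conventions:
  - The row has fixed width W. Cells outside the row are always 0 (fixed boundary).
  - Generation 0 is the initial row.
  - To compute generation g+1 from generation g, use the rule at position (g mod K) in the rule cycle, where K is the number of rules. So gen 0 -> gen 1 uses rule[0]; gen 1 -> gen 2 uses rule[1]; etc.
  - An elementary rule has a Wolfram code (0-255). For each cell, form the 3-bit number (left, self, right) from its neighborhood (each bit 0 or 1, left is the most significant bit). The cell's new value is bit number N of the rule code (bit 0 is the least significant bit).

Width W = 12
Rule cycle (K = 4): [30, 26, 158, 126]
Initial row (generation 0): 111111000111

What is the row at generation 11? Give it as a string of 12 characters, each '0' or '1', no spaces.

Answer: 101101101100

Derivation:
Gen 0: 111111000111
Gen 1 (rule 30): 100000101100
Gen 2 (rule 26): 010001001010
Gen 3 (rule 158): 111011111011
Gen 4 (rule 126): 101110001111
Gen 5 (rule 30): 101001011000
Gen 6 (rule 26): 000110010100
Gen 7 (rule 158): 001101110110
Gen 8 (rule 126): 011111011111
Gen 9 (rule 30): 110000010000
Gen 10 (rule 26): 101000101000
Gen 11 (rule 158): 101101101100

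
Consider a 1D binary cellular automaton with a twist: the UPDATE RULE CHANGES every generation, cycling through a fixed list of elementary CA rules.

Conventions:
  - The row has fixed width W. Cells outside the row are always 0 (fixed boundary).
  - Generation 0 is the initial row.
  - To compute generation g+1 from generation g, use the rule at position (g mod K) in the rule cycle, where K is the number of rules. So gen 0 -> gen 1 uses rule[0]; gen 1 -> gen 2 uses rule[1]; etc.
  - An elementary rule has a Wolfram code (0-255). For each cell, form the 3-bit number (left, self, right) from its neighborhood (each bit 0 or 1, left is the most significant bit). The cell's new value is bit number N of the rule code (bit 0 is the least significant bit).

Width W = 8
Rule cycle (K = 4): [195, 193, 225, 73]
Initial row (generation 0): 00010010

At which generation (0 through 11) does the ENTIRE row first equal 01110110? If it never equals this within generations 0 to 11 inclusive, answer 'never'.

Gen 0: 00010010
Gen 1 (rule 195): 11100100
Gen 2 (rule 193): 01100001
Gen 3 (rule 225): 00101100
Gen 4 (rule 73): 10001101
Gen 5 (rule 195): 00110100
Gen 6 (rule 193): 10010001
Gen 7 (rule 225): 00000100
Gen 8 (rule 73): 11110001
Gen 9 (rule 195): 01110110
Gen 10 (rule 193): 00110010
Gen 11 (rule 225): 10010000

Answer: 9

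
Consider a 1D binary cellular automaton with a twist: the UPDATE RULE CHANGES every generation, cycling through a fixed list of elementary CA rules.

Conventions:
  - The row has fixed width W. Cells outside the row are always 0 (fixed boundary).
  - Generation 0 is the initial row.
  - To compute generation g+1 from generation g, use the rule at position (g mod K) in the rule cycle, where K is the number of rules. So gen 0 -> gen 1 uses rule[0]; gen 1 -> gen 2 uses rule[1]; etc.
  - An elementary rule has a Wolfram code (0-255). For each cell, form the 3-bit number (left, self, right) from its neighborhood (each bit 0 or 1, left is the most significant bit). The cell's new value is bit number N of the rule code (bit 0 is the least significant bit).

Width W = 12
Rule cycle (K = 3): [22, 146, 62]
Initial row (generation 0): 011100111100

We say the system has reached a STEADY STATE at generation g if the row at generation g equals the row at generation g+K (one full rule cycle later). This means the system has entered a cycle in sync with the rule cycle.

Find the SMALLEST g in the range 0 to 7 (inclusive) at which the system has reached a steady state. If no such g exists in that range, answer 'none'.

Answer: 4

Derivation:
Gen 0: 011100111100
Gen 1 (rule 22): 100011000010
Gen 2 (rule 146): 010100100101
Gen 3 (rule 62): 111111111111
Gen 4 (rule 22): 000000000000
Gen 5 (rule 146): 000000000000
Gen 6 (rule 62): 000000000000
Gen 7 (rule 22): 000000000000
Gen 8 (rule 146): 000000000000
Gen 9 (rule 62): 000000000000
Gen 10 (rule 22): 000000000000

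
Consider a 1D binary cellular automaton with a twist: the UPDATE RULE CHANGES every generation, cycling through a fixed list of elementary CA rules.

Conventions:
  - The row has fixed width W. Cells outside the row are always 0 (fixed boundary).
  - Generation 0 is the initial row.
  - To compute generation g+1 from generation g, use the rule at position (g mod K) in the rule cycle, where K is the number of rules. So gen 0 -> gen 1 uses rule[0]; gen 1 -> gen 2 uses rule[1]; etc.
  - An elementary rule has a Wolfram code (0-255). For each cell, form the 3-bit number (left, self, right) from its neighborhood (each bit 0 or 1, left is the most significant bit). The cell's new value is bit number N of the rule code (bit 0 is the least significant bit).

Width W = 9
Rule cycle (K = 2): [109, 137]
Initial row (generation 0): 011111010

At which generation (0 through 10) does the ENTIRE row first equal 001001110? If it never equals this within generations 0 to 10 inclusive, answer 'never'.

Answer: never

Derivation:
Gen 0: 011111010
Gen 1 (rule 109): 010001110
Gen 2 (rule 137): 000101100
Gen 3 (rule 109): 110111101
Gen 4 (rule 137): 100111000
Gen 5 (rule 109): 100101011
Gen 6 (rule 137): 000000010
Gen 7 (rule 109): 111111010
Gen 8 (rule 137): 111110000
Gen 9 (rule 109): 100010111
Gen 10 (rule 137): 001000110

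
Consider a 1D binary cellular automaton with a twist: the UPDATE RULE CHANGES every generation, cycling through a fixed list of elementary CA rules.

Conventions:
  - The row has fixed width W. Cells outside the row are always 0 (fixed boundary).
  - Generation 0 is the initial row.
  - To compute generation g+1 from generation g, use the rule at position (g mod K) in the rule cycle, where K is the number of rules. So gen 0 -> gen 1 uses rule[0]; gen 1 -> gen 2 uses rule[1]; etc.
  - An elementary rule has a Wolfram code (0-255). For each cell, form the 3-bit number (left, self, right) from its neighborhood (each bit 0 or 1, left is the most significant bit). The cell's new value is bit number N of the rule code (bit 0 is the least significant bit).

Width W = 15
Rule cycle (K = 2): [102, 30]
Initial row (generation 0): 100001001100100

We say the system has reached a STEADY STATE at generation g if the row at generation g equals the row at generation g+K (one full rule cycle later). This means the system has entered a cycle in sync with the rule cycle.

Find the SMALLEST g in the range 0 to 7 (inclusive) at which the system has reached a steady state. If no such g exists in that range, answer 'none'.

Gen 0: 100001001100100
Gen 1 (rule 102): 100011010101100
Gen 2 (rule 30): 110110010101010
Gen 3 (rule 102): 011010111111110
Gen 4 (rule 30): 110010100000001
Gen 5 (rule 102): 010111100000011
Gen 6 (rule 30): 110100010000110
Gen 7 (rule 102): 011100110001010
Gen 8 (rule 30): 110011101011011
Gen 9 (rule 102): 010100111101101

Answer: none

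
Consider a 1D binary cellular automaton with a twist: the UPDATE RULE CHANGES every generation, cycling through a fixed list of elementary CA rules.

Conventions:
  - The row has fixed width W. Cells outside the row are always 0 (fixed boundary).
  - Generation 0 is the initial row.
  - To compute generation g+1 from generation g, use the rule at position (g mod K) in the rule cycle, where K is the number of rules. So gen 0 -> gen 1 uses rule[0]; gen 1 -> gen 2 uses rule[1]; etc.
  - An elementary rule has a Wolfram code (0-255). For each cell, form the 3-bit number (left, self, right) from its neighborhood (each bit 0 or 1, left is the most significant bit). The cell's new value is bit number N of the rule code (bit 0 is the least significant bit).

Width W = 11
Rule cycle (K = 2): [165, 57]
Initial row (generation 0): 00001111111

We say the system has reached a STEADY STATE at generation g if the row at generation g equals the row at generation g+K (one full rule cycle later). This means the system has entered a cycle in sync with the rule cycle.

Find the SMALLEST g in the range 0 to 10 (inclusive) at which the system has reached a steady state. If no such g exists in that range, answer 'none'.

Answer: none

Derivation:
Gen 0: 00001111111
Gen 1 (rule 165): 11100111110
Gen 2 (rule 57): 10010100001
Gen 3 (rule 165): 10011101101
Gen 4 (rule 57): 01010011010
Gen 5 (rule 165): 01110000110
Gen 6 (rule 57): 01001110101
Gen 7 (rule 165): 01000101111
Gen 8 (rule 57): 00110011000
Gen 9 (rule 165): 10000000011
Gen 10 (rule 57): 01111111010
Gen 11 (rule 165): 00111110110
Gen 12 (rule 57): 10100001101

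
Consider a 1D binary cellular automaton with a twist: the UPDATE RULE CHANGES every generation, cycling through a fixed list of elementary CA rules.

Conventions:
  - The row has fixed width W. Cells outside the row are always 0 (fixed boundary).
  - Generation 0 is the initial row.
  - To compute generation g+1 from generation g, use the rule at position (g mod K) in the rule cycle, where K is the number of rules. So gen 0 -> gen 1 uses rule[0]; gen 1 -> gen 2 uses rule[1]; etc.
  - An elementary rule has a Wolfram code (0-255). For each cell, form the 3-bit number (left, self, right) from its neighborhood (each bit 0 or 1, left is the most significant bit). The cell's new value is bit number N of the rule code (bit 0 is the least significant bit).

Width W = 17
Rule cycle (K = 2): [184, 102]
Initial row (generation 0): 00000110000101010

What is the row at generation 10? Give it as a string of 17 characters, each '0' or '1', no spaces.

Gen 0: 00000110000101010
Gen 1 (rule 184): 00000101000010101
Gen 2 (rule 102): 00001111000111111
Gen 3 (rule 184): 00001110100111110
Gen 4 (rule 102): 00010011101000010
Gen 5 (rule 184): 00001011010100001
Gen 6 (rule 102): 00011101111100011
Gen 7 (rule 184): 00011011111010010
Gen 8 (rule 102): 00101100001110110
Gen 9 (rule 184): 00011010001101101
Gen 10 (rule 102): 00101110010110111

Answer: 00101110010110111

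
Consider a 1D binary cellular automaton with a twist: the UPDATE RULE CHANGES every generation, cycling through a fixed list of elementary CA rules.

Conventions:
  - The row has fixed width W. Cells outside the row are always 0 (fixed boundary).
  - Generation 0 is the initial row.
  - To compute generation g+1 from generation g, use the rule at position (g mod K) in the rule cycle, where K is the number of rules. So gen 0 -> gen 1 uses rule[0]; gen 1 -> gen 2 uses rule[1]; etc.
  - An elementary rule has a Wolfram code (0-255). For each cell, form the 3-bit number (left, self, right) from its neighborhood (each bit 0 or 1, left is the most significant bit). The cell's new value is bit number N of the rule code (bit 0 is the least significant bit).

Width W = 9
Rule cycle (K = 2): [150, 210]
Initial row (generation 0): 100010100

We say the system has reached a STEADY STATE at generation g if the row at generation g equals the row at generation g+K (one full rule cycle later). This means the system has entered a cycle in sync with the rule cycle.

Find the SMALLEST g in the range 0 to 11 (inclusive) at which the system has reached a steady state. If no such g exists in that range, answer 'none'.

Answer: none

Derivation:
Gen 0: 100010100
Gen 1 (rule 150): 110110110
Gen 2 (rule 210): 010010011
Gen 3 (rule 150): 111111100
Gen 4 (rule 210): 011111110
Gen 5 (rule 150): 101111101
Gen 6 (rule 210): 000111100
Gen 7 (rule 150): 001011010
Gen 8 (rule 210): 010001001
Gen 9 (rule 150): 111011111
Gen 10 (rule 210): 011001111
Gen 11 (rule 150): 100110110
Gen 12 (rule 210): 011010011
Gen 13 (rule 150): 100011100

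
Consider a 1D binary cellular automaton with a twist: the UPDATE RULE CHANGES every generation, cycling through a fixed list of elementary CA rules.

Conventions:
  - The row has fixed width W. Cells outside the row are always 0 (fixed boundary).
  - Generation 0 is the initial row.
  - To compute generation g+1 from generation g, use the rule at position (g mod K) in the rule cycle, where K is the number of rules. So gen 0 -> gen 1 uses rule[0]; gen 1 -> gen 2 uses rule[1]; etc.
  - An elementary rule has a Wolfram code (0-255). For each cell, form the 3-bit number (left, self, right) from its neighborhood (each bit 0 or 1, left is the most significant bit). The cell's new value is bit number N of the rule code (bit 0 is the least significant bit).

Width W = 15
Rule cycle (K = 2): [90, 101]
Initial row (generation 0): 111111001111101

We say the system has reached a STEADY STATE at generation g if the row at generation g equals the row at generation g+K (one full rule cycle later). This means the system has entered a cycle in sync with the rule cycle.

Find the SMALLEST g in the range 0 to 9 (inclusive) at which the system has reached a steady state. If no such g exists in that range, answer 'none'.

Gen 0: 111111001111101
Gen 1 (rule 90): 100001111000100
Gen 2 (rule 101): 101100001010101
Gen 3 (rule 90): 001110010000000
Gen 4 (rule 101): 100010010111111
Gen 5 (rule 90): 010101100100001
Gen 6 (rule 101): 011110100101101
Gen 7 (rule 90): 110010011001100
Gen 8 (rule 101): 010010001000101
Gen 9 (rule 90): 101101010101000
Gen 10 (rule 101): 110111111111011
Gen 11 (rule 90): 110100000001011

Answer: none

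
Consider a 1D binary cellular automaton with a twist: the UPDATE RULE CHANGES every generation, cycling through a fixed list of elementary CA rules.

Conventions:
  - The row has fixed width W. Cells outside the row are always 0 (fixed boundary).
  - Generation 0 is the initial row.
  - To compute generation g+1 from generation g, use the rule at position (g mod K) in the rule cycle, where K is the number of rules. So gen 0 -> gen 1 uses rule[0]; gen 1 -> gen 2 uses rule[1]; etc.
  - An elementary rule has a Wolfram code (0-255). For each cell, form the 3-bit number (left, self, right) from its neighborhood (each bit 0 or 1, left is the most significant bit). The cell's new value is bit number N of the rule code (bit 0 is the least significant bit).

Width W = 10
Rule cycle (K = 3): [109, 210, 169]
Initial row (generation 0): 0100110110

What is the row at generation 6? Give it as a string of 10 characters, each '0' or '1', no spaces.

Gen 0: 0100110110
Gen 1 (rule 109): 0100111110
Gen 2 (rule 210): 1011011111
Gen 3 (rule 169): 0110111110
Gen 4 (rule 109): 0111100010
Gen 5 (rule 210): 1011110101
Gen 6 (rule 169): 0111101010

Answer: 0111101010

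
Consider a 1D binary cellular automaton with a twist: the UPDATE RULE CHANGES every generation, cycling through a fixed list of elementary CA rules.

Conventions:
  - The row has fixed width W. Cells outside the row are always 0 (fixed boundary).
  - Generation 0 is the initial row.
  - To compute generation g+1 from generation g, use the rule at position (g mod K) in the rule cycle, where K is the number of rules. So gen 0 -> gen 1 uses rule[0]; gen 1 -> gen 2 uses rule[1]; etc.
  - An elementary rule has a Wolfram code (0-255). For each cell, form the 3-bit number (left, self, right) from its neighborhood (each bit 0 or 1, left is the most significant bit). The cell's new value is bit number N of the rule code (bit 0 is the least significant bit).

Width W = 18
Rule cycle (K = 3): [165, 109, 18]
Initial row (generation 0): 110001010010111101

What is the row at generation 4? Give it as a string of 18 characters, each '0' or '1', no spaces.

Answer: 111111100001111111

Derivation:
Gen 0: 110001010010111101
Gen 1 (rule 165): 000101110011011011
Gen 2 (rule 109): 110111010011111111
Gen 3 (rule 18): 000000001100000000
Gen 4 (rule 165): 111111100001111111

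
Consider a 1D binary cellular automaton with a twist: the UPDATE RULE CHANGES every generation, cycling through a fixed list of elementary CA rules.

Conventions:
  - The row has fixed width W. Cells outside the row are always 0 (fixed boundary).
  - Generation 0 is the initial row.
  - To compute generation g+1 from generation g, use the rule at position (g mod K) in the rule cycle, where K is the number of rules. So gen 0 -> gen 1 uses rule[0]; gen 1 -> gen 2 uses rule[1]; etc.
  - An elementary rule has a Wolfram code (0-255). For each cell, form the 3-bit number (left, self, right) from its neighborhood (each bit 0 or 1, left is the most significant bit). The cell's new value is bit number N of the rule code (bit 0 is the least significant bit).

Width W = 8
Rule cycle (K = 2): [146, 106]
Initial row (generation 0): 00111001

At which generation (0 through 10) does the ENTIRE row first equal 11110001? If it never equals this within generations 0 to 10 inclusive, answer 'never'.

Gen 0: 00111001
Gen 1 (rule 146): 01010110
Gen 2 (rule 106): 10101110
Gen 3 (rule 146): 00000101
Gen 4 (rule 106): 00001010
Gen 5 (rule 146): 00010001
Gen 6 (rule 106): 00100010
Gen 7 (rule 146): 01010101
Gen 8 (rule 106): 10101010
Gen 9 (rule 146): 00000001
Gen 10 (rule 106): 00000010

Answer: never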